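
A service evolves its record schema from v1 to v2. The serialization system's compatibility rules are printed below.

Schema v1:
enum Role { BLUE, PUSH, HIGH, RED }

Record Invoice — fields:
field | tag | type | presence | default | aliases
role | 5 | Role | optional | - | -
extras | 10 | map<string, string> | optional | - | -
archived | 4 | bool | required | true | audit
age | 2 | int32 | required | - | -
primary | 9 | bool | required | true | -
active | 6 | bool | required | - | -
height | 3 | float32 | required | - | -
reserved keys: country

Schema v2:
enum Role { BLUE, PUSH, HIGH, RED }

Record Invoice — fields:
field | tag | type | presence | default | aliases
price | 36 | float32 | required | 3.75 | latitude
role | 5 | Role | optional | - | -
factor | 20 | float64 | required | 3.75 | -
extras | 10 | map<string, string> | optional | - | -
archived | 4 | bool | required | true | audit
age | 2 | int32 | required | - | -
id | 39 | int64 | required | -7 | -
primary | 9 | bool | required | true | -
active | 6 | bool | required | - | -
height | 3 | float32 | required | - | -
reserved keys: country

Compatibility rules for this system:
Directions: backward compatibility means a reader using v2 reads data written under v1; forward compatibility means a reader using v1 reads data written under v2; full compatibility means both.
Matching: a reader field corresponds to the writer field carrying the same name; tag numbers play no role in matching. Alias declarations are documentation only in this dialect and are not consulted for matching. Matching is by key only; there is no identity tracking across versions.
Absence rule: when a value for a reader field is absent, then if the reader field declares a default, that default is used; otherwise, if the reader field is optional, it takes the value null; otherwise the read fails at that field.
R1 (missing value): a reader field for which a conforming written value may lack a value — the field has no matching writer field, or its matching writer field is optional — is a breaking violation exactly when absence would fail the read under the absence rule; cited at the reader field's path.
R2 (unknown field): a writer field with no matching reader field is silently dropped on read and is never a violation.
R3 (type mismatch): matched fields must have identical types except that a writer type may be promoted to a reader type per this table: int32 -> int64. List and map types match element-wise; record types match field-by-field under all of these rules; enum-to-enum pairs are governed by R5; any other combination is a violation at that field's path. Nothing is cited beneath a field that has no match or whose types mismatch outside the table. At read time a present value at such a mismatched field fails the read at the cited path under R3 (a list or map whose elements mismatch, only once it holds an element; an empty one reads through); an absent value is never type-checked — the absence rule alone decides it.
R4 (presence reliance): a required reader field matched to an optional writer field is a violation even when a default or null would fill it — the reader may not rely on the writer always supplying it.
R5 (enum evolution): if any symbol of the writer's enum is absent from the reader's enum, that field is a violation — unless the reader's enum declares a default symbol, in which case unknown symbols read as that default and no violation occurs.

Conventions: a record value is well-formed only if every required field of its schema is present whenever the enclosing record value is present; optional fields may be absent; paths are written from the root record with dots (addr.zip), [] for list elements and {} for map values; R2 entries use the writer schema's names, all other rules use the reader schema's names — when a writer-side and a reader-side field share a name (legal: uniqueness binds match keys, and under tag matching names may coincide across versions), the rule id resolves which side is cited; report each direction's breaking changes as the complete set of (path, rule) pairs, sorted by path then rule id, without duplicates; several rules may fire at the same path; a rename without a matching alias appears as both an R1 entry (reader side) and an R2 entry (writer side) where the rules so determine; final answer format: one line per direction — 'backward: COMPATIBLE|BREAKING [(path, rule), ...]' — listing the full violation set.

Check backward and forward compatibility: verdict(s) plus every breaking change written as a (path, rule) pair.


backward: COMPATIBLE []; forward: COMPATIBLE []

each type pair in Invoice: writer, then reader
checking backward for Invoice: reader v2 against writer v1:
  price: no writer-side match
  role <- role (Role -> Role, writer optional)
  factor: no writer-side match
  extras <- extras (map<string, string> -> map<string, string>, writer optional)
  archived <- archived (bool -> bool, writer required)
  age <- age (int32 -> int32, writer required)
  id: no writer-side match
  primary <- primary (bool -> bool, writer required)
  active <- active (bool -> bool, writer required)
  height <- height (float32 -> float32, writer required)
  nothing fires on Invoice: backward is COMPATIBLE
checking forward for Invoice: reader v1 against writer v2:
  role <- role (Role -> Role, writer optional)
  extras <- extras (map<string, string> -> map<string, string>, writer optional)
  archived <- archived (bool -> bool, writer required)
  age <- age (int32 -> int32, writer required)
  primary <- primary (bool -> bool, writer required)
  active <- active (bool -> bool, writer required)
  height <- height (float32 -> float32, writer required)
  writer field price has no reader counterpart
  writer field factor has no reader counterpart
  writer field id has no reader counterpart
  nothing fires on Invoice: forward is COMPATIBLE


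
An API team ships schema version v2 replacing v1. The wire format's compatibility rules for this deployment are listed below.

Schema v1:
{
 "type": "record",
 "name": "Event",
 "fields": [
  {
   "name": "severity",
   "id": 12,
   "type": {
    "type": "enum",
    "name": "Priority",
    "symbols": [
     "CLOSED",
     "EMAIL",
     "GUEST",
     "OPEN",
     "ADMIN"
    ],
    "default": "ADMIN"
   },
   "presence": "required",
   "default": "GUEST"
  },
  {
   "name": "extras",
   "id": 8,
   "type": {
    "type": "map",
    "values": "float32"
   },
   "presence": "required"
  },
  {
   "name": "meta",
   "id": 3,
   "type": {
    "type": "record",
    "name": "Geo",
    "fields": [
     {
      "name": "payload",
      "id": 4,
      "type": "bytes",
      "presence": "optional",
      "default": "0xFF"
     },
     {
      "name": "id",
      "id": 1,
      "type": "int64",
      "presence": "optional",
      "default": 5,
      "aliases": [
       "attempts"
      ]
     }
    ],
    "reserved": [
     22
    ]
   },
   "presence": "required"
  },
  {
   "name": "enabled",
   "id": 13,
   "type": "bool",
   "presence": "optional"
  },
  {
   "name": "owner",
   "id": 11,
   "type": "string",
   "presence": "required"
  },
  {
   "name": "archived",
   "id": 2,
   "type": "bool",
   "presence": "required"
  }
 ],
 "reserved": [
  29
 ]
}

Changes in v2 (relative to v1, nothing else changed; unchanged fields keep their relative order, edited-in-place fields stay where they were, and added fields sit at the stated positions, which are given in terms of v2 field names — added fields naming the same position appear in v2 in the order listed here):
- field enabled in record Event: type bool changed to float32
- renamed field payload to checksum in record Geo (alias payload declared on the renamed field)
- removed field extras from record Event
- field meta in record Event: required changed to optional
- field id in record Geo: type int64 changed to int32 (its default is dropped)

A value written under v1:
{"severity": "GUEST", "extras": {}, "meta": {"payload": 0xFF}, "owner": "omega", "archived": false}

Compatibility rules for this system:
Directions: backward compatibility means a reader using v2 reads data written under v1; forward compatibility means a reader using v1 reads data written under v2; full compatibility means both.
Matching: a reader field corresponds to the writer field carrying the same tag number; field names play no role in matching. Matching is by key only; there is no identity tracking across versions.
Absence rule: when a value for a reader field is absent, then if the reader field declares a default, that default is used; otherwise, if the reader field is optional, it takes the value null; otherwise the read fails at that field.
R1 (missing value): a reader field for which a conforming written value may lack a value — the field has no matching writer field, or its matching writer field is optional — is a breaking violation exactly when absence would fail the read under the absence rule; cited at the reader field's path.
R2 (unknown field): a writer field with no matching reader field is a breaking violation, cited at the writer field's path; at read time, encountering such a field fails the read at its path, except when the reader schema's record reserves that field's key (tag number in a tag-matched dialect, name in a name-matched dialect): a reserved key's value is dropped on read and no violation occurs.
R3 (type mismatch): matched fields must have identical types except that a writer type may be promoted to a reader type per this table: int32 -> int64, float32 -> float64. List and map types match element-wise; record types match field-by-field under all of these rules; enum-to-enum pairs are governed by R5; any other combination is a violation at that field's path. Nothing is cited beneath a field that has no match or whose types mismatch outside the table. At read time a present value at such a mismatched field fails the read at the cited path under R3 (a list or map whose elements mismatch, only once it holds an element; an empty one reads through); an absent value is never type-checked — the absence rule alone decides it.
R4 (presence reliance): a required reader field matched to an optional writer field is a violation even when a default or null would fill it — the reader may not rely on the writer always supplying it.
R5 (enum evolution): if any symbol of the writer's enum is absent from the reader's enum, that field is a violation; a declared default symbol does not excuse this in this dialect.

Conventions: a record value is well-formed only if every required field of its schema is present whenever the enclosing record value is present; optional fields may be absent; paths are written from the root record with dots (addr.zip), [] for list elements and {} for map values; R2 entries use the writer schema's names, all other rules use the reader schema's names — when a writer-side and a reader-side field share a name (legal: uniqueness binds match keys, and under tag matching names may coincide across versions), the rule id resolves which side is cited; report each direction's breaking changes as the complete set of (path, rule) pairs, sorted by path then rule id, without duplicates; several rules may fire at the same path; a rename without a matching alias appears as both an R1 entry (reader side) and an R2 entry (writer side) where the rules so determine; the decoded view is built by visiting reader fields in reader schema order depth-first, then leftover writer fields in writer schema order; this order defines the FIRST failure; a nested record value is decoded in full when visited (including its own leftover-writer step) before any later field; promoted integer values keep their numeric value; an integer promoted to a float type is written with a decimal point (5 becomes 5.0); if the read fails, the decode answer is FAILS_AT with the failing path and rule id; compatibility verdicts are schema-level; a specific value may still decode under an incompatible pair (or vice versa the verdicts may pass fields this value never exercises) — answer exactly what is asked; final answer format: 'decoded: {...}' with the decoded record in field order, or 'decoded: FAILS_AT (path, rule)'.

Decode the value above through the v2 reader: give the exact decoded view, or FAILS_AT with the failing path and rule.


in Event below, arrows point writer -> reader
decoding the Event value with the v2 reader:
  severity := "GUEST"
  meta.checksum := 0xFF (from writer payload)
  meta.id := null (absent, optional -> null)
  enabled := null (absent, optional -> null)
  owner := "omega"
  archived := false
  read fails at extras under R2 (unknown field)
  => FAILS_AT (extras, R2)
checking off the Event differences that do not matter here:
  field enabled in record Event: type bool changed to float32 -> matters for Event compatibility verdicts, not for this value's decode
  renamed field payload to checksum in record Geo (alias payload declared on the renamed field) -> fires no rule on Event under this dialect and leaves the result unchanged
  field meta in record Event: required changed to optional -> matters for Event compatibility verdicts, not for this value's decode
  field id in record Geo: type int64 changed to int32 (its default is dropped) -> matters for Event compatibility verdicts, not for this value's decode

decoded: FAILS_AT (extras, R2)


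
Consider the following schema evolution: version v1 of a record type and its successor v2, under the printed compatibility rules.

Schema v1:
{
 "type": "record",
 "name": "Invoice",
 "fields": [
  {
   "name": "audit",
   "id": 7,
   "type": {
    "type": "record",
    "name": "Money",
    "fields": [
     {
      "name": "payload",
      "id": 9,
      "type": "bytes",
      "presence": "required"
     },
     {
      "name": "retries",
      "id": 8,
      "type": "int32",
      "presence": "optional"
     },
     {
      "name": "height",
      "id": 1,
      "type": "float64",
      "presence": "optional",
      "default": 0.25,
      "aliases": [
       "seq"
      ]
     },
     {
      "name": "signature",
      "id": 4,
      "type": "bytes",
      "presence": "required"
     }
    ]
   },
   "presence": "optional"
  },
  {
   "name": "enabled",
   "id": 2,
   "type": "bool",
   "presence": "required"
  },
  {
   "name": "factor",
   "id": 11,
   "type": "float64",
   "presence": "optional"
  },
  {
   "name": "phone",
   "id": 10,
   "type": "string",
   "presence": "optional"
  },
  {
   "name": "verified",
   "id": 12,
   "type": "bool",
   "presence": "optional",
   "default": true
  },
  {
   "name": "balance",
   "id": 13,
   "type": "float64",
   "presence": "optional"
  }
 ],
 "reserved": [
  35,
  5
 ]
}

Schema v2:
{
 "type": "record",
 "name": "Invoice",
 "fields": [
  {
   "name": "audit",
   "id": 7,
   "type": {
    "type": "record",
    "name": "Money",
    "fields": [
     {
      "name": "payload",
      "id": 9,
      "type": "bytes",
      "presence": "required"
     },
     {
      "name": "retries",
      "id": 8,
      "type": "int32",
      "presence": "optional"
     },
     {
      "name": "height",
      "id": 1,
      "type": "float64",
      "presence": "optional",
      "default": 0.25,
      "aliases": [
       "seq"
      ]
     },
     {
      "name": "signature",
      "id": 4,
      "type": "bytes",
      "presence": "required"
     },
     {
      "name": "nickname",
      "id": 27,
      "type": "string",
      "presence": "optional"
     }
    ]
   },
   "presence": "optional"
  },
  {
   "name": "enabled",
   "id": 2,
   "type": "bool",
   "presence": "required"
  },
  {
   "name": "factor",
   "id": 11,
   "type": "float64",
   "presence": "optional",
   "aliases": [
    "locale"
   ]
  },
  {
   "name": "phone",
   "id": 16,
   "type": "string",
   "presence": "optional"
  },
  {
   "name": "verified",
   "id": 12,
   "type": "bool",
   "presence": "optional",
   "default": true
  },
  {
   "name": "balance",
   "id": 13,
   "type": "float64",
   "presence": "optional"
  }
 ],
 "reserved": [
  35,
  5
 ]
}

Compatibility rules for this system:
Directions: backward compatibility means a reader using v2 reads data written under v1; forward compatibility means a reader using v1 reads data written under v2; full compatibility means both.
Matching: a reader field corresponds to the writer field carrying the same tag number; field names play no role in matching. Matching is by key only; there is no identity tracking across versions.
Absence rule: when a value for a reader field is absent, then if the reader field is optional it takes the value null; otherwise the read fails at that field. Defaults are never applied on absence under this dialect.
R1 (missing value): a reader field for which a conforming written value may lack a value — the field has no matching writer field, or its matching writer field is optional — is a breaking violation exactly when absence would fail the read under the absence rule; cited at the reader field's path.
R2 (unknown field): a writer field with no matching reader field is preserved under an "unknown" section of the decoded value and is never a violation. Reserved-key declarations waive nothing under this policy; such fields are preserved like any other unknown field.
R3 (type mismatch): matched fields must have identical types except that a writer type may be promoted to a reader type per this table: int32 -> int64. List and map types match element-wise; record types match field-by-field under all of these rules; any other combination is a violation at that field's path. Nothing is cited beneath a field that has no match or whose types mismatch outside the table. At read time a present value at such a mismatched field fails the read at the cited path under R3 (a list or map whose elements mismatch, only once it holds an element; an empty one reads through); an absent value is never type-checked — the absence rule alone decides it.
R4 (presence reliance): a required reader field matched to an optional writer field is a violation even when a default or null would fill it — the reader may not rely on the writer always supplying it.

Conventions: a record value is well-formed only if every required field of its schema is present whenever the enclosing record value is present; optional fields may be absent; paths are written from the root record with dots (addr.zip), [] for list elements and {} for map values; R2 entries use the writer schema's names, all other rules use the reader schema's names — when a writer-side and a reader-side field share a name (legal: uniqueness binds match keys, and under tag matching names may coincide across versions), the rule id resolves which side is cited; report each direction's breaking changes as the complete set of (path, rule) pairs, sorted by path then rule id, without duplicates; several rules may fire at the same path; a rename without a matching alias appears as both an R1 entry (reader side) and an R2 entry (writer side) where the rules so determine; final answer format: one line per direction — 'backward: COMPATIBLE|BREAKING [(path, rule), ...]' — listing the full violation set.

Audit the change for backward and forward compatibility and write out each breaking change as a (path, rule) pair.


backward: COMPATIBLE []; forward: COMPATIBLE []

the writer's type comes first in each Invoice pair
checking backward for Invoice: reader v2 against writer v1:
  Money -> Money, writer optional: audit aligns to audit
  bool -> bool, writer required: enabled aligns to enabled
  float64 -> float64, writer optional: factor aligns to factor
  phone: no writer-side match
  bool -> bool, writer optional: verified aligns to verified
  float64 -> float64, writer optional: balance aligns to balance
  writer phone: unknown to reader
  bytes -> bytes, writer required: audit.payload aligns to audit.payload
  int32 -> int32, writer optional: audit.retries aligns to audit.retries
  float64 -> float64, writer optional: audit.height aligns to audit.height
  bytes -> bytes, writer required: audit.signature aligns to audit.signature
  audit.nickname: no writer-side match
  nothing fires on Invoice: backward is COMPATIBLE
checking forward for Invoice: reader v1 against writer v2:
  Money -> Money, writer optional: audit aligns to audit
  bool -> bool, writer required: enabled aligns to enabled
  float64 -> float64, writer optional: factor aligns to factor
  phone: no writer-side match
  bool -> bool, writer optional: verified aligns to verified
  float64 -> float64, writer optional: balance aligns to balance
  writer phone: unknown to reader
  bytes -> bytes, writer required: audit.payload aligns to audit.payload
  int32 -> int32, writer optional: audit.retries aligns to audit.retries
  float64 -> float64, writer optional: audit.height aligns to audit.height
  bytes -> bytes, writer required: audit.signature aligns to audit.signature
  writer audit.nickname: unknown to reader
  nothing fires on Invoice: forward is COMPATIBLE


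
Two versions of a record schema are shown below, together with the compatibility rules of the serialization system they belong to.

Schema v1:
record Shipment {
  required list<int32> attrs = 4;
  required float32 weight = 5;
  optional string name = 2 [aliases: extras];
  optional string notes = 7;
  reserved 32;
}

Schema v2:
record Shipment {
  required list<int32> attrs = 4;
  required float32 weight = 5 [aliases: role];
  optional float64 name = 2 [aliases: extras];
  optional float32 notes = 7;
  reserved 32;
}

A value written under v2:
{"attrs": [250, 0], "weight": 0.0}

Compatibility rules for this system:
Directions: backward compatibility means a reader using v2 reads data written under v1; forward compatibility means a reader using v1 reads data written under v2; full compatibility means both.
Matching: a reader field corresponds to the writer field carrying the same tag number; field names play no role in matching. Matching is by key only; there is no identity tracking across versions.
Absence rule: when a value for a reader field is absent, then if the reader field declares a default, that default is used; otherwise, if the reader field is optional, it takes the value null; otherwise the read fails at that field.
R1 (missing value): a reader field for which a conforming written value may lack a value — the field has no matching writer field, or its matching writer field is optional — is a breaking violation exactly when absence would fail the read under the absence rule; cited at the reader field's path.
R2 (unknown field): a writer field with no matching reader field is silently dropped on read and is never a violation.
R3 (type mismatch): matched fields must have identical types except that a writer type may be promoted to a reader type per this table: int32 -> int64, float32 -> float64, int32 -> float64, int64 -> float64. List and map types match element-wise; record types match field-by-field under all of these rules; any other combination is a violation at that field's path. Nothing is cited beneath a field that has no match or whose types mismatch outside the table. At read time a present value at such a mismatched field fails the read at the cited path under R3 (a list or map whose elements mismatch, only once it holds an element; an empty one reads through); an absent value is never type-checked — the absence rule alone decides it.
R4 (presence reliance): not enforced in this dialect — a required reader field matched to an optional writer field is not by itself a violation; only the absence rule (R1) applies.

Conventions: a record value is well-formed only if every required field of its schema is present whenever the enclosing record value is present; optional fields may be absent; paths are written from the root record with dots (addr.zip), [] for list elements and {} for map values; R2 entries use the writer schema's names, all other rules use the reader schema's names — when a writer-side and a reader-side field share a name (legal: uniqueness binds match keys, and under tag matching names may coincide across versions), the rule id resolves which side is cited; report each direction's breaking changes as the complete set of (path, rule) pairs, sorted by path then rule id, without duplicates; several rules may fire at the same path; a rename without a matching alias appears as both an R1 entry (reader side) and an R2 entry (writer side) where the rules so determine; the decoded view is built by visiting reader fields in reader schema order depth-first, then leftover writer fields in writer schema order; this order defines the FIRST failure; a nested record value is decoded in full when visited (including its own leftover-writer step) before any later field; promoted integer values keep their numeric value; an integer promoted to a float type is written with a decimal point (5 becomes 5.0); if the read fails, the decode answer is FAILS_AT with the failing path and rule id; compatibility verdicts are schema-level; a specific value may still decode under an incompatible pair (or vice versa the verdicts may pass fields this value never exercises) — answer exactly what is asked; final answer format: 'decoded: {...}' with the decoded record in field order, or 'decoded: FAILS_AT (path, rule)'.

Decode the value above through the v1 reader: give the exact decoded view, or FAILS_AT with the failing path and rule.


arrows below run writer -> reader for Shipment
decoding the Shipment value with the v1 reader:
  attrs := [250, 0]
  weight := 0.0
  name := null (not supplied -> null)
  notes := null (not supplied -> null)
  => decoded: {"attrs": [250, 0], "weight": 0.0, "name": null, "notes": null}
the rest of the Shipment diff is inert for this question:
  field notes in record Shipment: type string changed to float32 -> shifts the Shipment verdicts, not this decode
  field name in record Shipment: type string changed to float64 -> shifts the Shipment verdicts, not this decode

decoded: {"attrs": [250, 0], "weight": 0.0, "name": null, "notes": null}


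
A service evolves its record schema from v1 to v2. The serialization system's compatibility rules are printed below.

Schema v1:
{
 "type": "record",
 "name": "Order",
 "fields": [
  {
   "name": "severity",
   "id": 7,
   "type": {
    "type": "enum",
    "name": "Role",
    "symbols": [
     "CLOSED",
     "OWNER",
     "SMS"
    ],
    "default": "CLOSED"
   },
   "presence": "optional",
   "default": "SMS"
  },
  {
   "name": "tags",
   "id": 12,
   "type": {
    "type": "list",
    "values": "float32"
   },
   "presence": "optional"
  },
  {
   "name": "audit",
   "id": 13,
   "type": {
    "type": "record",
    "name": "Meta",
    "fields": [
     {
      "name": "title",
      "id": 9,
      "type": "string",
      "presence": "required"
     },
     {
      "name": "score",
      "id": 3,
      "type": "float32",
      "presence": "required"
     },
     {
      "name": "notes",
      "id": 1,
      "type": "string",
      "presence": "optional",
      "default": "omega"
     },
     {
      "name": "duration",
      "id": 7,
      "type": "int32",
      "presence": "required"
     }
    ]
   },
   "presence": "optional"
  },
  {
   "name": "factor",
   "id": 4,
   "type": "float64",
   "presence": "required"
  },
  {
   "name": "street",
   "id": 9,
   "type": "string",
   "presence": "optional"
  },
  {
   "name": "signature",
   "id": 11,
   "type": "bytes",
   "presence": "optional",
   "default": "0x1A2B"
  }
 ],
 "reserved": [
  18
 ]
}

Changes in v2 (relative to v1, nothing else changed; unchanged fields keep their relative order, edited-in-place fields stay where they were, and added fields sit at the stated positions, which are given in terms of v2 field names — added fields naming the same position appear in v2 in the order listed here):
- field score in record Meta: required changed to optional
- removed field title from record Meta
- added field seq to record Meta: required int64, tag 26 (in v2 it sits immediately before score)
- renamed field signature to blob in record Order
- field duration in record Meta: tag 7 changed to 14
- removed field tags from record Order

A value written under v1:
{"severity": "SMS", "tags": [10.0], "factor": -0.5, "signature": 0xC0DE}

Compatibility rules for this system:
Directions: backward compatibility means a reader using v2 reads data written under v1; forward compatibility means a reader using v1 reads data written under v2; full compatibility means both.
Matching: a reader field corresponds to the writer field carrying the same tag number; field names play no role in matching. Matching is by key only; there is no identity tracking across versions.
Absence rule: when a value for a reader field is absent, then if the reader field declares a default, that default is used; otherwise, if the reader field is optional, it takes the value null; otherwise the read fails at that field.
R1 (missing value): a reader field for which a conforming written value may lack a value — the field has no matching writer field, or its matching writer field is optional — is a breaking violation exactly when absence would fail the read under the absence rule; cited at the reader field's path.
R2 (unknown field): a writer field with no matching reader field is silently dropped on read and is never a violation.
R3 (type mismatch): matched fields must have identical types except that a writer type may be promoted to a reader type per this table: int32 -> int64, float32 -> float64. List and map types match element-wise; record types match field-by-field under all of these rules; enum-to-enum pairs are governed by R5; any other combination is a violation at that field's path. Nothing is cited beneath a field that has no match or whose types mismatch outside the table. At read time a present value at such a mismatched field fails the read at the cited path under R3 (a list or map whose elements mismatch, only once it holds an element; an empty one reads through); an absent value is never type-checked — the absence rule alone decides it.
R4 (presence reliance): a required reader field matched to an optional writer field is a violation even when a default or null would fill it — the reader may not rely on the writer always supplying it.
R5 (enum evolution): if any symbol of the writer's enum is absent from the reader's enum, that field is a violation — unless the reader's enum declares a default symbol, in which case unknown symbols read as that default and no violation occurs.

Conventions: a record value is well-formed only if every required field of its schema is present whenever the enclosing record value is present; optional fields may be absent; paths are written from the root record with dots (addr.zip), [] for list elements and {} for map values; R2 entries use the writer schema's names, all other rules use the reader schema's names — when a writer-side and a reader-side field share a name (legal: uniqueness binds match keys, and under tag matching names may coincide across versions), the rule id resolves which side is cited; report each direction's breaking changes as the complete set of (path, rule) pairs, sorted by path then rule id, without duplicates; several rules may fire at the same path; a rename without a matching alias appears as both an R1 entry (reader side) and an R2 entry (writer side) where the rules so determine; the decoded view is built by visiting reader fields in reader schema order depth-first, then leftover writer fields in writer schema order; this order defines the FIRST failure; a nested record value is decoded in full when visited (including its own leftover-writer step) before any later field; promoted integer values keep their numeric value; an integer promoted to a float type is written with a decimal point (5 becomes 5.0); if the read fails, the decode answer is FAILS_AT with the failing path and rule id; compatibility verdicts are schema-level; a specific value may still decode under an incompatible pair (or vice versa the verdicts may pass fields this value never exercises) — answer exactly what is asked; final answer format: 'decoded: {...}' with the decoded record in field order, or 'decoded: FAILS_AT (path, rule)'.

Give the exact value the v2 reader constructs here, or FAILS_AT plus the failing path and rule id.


the writer's type comes first in each Order pair
migrating the Order value to v2:
  severity := "SMS"
  audit := null (not supplied -> null)
  factor := -0.5
  street := null (not supplied -> null)
  blob := 0xC0DE (from writer signature)
  writer tags: unmatched, discarded
  => decoded: {"severity": "SMS", "audit": null, "factor": -0.5, "street": null, "blob": 0xC0DE}
remaining Order differences; none change what is asked:
  field score in record Meta: required changed to optional -> matters for Order compatibility verdicts, not for this value's decode
  removed field title from record Meta -> matters for Order compatibility verdicts, not for this value's decode
  added field seq to record Meta: required int64, tag 26 (in v2 it sits immediately before score) -> matters for Order compatibility verdicts, not for this value's decode
  field duration in record Meta: tag 7 changed to 14 -> matters for Order compatibility verdicts, not for this value's decode

decoded: {"severity": "SMS", "audit": null, "factor": -0.5, "street": null, "blob": 0xC0DE}


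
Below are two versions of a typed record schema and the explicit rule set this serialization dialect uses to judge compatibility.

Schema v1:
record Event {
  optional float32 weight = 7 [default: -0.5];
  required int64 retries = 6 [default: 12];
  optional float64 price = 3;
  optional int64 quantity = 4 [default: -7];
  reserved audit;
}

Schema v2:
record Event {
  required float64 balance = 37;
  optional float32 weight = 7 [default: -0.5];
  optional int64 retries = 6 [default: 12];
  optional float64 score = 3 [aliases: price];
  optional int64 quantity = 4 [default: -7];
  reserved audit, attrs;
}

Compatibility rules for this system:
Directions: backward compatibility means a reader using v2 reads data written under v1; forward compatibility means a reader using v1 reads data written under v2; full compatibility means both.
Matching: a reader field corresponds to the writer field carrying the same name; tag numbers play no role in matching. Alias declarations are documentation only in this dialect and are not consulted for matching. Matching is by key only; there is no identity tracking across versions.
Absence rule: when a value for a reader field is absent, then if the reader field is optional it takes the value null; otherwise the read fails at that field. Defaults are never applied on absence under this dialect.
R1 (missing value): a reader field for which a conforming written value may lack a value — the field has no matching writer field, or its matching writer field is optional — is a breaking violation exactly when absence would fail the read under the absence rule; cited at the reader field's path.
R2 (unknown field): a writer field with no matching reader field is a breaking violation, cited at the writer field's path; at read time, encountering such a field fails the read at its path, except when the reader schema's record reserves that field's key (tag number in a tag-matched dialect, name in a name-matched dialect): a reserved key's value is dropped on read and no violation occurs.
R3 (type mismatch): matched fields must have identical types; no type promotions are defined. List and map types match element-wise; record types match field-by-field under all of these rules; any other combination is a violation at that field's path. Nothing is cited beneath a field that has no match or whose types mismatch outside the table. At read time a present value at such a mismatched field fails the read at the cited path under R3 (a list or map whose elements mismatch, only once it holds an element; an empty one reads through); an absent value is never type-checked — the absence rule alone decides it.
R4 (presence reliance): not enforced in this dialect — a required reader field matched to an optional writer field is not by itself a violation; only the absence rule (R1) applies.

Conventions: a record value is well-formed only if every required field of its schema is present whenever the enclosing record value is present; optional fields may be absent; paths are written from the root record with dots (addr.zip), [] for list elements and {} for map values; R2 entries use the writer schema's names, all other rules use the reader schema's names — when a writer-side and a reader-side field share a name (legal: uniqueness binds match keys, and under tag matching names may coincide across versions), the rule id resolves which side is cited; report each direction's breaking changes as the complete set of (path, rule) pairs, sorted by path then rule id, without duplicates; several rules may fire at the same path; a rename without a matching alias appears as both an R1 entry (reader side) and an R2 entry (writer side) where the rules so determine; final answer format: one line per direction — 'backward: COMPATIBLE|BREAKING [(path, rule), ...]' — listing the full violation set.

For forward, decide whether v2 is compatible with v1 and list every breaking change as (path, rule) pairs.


forward: BREAKING [(balance, R2), (retries, R1), (score, R2)]

arrows below run writer -> reader for Event
forward for Event (reader v1, writer v2):
  writer optional, float32 -> float32: reader weight maps from writer weight
  writer optional, int64 -> int64: reader retries maps from writer retries
  price: no writer match
  writer optional, int64 -> int64: reader quantity maps from writer quantity
  balance (writer side), unknown to reader
  score (writer side), unknown to reader
  violation R2 at balance
  violation R1 at retries
  violation R2 at score
  => forward: BREAKING (3)


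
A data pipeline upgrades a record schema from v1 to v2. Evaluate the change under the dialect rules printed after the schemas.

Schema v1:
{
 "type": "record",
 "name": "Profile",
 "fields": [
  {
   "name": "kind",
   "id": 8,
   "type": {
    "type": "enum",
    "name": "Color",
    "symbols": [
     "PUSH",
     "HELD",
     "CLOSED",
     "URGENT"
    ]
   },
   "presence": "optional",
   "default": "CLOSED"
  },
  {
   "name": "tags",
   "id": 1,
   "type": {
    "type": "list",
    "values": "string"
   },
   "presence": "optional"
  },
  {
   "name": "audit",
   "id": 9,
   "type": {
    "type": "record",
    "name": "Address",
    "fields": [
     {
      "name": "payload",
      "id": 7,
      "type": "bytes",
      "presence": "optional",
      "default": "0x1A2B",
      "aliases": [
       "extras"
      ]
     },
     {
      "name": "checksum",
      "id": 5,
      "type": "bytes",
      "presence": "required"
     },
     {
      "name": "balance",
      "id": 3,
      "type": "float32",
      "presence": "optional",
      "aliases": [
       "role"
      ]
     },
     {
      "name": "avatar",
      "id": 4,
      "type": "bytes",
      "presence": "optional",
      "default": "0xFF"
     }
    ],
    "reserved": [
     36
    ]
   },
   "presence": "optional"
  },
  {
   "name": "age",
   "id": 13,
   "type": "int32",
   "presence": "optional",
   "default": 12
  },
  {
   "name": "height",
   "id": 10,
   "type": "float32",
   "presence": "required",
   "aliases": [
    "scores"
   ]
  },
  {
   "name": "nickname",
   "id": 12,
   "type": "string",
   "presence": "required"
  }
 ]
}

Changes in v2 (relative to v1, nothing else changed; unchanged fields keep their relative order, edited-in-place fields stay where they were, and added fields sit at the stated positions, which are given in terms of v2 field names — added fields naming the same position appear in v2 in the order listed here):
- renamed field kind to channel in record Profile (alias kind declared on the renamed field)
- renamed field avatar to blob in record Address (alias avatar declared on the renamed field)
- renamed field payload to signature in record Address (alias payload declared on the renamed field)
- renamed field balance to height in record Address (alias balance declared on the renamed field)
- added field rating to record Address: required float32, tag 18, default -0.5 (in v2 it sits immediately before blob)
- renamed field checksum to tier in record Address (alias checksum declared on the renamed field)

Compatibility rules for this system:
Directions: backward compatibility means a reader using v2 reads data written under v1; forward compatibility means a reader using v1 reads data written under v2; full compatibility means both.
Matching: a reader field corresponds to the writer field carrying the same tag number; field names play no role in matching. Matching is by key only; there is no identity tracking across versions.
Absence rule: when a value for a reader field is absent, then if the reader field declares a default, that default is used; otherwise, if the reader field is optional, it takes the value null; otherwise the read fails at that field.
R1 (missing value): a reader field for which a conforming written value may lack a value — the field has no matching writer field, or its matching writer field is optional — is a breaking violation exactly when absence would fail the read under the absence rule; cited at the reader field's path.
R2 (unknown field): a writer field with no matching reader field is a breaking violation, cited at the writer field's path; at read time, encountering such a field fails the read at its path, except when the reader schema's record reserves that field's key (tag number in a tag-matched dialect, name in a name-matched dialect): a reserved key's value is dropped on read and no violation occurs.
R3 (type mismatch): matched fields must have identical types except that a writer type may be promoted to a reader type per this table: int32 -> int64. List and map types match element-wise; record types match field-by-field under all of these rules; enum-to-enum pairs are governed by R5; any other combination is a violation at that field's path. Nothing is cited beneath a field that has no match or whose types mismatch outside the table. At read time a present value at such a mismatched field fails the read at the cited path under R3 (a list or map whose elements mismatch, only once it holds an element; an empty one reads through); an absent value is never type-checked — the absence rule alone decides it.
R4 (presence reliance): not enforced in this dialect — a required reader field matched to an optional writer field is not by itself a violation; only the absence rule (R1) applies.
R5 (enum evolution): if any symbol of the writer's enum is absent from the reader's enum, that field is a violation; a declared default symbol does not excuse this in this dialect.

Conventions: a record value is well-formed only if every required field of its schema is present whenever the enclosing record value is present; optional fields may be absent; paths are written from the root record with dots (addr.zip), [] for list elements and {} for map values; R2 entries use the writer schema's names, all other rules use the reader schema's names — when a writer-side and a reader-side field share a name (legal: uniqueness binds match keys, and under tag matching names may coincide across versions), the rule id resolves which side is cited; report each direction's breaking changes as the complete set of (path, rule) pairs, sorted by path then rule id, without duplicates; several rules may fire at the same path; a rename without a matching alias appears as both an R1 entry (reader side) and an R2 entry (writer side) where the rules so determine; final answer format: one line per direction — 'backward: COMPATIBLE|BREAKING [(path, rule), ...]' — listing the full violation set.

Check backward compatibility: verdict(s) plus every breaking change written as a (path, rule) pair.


backward: COMPATIBLE []

each type pair in Profile: writer, then reader
backward pass over Profile, reader schema v2, writer schema v1:
  channel <- kind (Color -> Color, writer optional)
  tags <- tags (list<string> -> list<string>, writer optional)
  audit <- audit (Address -> Address, writer optional)
  age <- age (int32 -> int32, writer optional)
  height <- height (float32 -> float32, writer required)
  nickname <- nickname (string -> string, writer required)
  audit.signature <- audit.payload (bytes -> bytes, writer optional)
  audit.tier <- audit.checksum (bytes -> bytes, writer required)
  audit.height <- audit.balance (float32 -> float32, writer optional)
  no writer field matches reader audit.rating
  audit.blob <- audit.avatar (bytes -> bytes, writer optional)
  => no violations; backward on Profile: COMPATIBLE
the rest of the Profile diff is inert for this question:
  renamed field kind to channel in record Profile (alias kind declared on the renamed field) -> fires no rule on Profile, leaving the asked answer as it is
  renamed field avatar to blob in record Address (alias avatar declared on the renamed field) -> fires no rule on Profile, leaving the asked answer as it is
  renamed field payload to signature in record Address (alias payload declared on the renamed field) -> fires no rule on Profile, leaving the asked answer as it is
  renamed field balance to height in record Address (alias balance declared on the renamed field) -> fires no rule on Profile, leaving the asked answer as it is
  added field rating to record Address: required float32, tag 18, default -0.5 (in v2 it sits immediately before blob) -> fires only in the forward direction of Profile, which is not asked here
  renamed field checksum to tier in record Address (alias checksum declared on the renamed field) -> fires no rule on Profile, leaving the asked answer as it is
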